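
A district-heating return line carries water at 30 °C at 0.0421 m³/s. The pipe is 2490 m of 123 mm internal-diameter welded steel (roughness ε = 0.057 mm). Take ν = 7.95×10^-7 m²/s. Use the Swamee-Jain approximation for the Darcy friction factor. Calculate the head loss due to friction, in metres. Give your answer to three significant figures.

h_f ≈ 226 m

V = 4Q/(πD²) = 4·0.0421/(π·0.123²) = 3.543 m/s
Re = VD/ν = 3.543·0.123/7.95×10^-7 = 5.48×10^5 → turbulent
ε/D = 0.057/123 = 4.63×10^-4
Swamee-Jain: f = 0.01746
h_f = f(L/D)V²/(2g) = 0.01746·(2490/0.123)·3.543²/(2·9.81) = 226.2 m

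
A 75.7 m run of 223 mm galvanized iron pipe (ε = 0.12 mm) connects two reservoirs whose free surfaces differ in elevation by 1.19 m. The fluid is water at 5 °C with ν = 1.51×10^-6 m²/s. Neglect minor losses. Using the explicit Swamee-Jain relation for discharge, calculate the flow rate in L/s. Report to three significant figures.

Swamee-Jain (Type II): Q = -0.965·√(gD⁵h_f/L)·ln[ε/(3.7D) + √(3.17ν²L/(gD³h_f))]
√(gD⁵h_f/L) = √(9.81·0.223⁵·1.19/75.7) = 0.009222
ε/(3.7D) = 1.45×10^-4; √(3.17ν²L/(gD³h_f)) = 6.50×10^-5
Q = -0.965·0.009222·ln(2.104×10^-4) = 0.07534 m³/s
Check: V = 1.93 m/s, Re = 2.85×10^5, f = 0.01861, h_f = 1.20 m ≈ 1.19 m ✓

Q ≈ 75.3 L/s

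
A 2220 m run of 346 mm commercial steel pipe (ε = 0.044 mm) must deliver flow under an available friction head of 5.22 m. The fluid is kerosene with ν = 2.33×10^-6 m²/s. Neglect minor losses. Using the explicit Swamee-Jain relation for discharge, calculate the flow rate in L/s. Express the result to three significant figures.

Swamee-Jain (Type II): Q = -0.965·√(gD⁵h_f/L)·ln[ε/(3.7D) + √(3.17ν²L/(gD³h_f))]
√(gD⁵h_f/L) = √(9.81·0.346⁵·5.22/2220) = 0.01070
ε/(3.7D) = 3.44×10^-5; √(3.17ν²L/(gD³h_f)) = 1.34×10^-4
Q = -0.965·0.01070·ln(1.686×10^-4) = 0.08967 m³/s
Check: V = 0.954 m/s, Re = 1.42×10^5, f = 0.01752, h_f = 5.21 m ≈ 5.22 m ✓

Q ≈ 89.7 L/s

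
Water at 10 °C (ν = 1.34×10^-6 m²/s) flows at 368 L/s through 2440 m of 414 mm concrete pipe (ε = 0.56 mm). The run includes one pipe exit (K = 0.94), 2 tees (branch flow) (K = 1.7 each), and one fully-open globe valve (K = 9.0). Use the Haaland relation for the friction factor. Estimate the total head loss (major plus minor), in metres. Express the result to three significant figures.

H_L ≈ 53.3 m

V = 4Q/(πD²) = 2.734 m/s; V²/2g = 0.3809 m
Re = 8.45×10^5, ε/D = 0.00135 → f = 0.02146 (Haaland)
Major: h_f = f(L/D)·V²/2g = 0.02146·5894·0.3809 = 48.17 m
Minor: ΣK = 13.3; h_m = ΣK·V²/2g = 5.081 m
Total H_L = 48.17 + 5.081 = 53.25 m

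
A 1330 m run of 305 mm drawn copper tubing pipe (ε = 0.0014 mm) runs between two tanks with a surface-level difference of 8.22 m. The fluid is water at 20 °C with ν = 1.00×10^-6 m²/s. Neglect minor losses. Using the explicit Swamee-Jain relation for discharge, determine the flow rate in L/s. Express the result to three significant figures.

Swamee-Jain (Type II): Q = -0.965·√(gD⁵h_f/L)·ln[ε/(3.7D) + √(3.17ν²L/(gD³h_f))]
√(gD⁵h_f/L) = √(9.81·0.305⁵·8.22/1330) = 0.01265
ε/(3.7D) = 1.24×10^-6; √(3.17ν²L/(gD³h_f)) = 4.29×10^-5
Q = -0.965·0.01265·ln(4.417×10^-5) = 0.1224 m³/s
Check: V = 1.68 m/s, Re = 5.11×10^5, f = 0.01312, h_f = 8.18 m ≈ 8.22 m ✓

Q ≈ 122 L/s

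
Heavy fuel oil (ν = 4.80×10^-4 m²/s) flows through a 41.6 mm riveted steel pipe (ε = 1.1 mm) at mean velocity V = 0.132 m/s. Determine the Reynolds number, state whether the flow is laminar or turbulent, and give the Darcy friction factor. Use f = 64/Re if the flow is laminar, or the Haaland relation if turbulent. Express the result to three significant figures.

Re ≈ 11.4; laminar; f = 64/Re ≈ 5.59

Re = VD/ν = 0.1320·0.0416/4.80×10^-4 = 11.4
Re < 2300 → laminar → f = 64/Re = 5.594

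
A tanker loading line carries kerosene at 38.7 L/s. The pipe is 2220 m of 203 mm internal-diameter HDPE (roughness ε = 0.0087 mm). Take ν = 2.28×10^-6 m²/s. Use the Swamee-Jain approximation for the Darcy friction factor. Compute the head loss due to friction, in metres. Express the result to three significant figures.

h_f ≈ 14.3 m

V = 4Q/(πD²) = 4·0.0387/(π·0.203²) = 1.196 m/s
Re = VD/ν = 1.196·0.203/2.28×10^-6 = 1.06×10^5 → turbulent
ε/D = 0.0087/203 = 4.29×10^-5
Swamee-Jain: f = 0.01790
h_f = f(L/D)V²/(2g) = 0.01790·(2220/0.203)·1.196²/(2·9.81) = 14.26 m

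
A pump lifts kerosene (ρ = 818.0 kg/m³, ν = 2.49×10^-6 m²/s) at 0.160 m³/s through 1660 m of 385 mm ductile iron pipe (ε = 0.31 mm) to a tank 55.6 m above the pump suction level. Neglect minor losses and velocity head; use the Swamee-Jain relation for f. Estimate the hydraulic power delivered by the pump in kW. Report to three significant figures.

P_hyd ≈ 82.2 kW

V = 4Q/(πD²) = 1.374 m/s; Re = 2.13×10^5; ε/D = 8.05×10^-4; f = 0.02030
h_f = f(L/D)V²/2g = 8.428 m
Total head H = z + h_f = 55.6 + 8.428 = 64.03 m
P_hyd = ρgQH = 818.0·9.81·0.160·64.03 = 82.21 kW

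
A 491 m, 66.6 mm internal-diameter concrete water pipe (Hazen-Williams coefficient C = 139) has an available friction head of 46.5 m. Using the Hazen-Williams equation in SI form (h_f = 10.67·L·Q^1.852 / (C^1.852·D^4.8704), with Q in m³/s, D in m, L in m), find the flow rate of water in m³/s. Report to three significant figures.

Rearranging: Q = [h_f·C^1.852·D^4.8704 / (10.67·L)]^(1/1.852)
Q = [46.5·139^1.852·0.0666^4.8704 / (10.67·491)]^0.540 = 0.008732 m³/s

Q ≈ 0.00873 m³/s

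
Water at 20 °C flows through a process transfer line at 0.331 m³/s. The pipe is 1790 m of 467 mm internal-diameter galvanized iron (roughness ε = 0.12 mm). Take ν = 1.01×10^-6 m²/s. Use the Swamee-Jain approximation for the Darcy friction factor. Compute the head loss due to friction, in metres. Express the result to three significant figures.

h_f ≈ 11.3 m

V = 4Q/(πD²) = 4·0.331/(π·0.467²) = 1.932 m/s
Re = VD/ν = 1.932·0.467/1.01×10^-6 = 8.94×10^5 → turbulent
ε/D = 0.12/467 = 2.57×10^-4
Swamee-Jain: f = 0.01544
h_f = f(L/D)V²/(2g) = 0.01544·(1790/0.467)·1.932²/(2·9.81) = 11.27 m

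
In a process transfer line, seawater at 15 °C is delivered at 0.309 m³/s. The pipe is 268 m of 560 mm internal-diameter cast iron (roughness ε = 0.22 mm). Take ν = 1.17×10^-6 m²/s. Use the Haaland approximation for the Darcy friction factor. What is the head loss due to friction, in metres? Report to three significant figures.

V = 4Q/(πD²) = 4·0.309/(π·0.560²) = 1.255 m/s
Re = VD/ν = 1.255·0.560/1.17×10^-6 = 6.00×10^5 → turbulent
ε/D = 0.22/560 = 3.93×10^-4
Haaland: f = 0.01670
h_f = f(L/D)V²/(2g) = 0.01670·(268/0.560)·1.255²/(2·9.81) = 0.6413 m

h_f ≈ 0.641 m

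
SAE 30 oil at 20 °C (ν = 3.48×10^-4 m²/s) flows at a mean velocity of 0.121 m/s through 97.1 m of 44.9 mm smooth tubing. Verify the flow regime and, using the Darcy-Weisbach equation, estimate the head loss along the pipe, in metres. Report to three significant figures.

Re = VD/ν = 0.121·0.04490/3.48×10^-4 = 15.6 → laminar (Re < 2300)
f = 64/Re = 4.099
h_f = f(L/D)V²/(2g) = 4.099·(97.1/0.04490)·0.121²/(2·9.81) = 6.616 m

h_f ≈ 6.62 m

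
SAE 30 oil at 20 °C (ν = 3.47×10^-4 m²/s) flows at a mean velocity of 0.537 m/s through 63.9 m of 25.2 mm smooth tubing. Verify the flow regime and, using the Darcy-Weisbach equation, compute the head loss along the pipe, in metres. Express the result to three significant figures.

Re = VD/ν = 0.537·0.02520/3.47×10^-4 = 39.0 → laminar (Re < 2300)
f = 64/Re = 1.641
h_f = f(L/D)V²/(2g) = 1.641·(63.9/0.02520)·0.537²/(2·9.81) = 61.16 m

h_f ≈ 61.2 m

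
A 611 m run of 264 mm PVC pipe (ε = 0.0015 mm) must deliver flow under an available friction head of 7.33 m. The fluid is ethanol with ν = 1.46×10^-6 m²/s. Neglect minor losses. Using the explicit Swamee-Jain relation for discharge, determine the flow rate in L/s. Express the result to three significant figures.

Swamee-Jain (Type II): Q = -0.965·√(gD⁵h_f/L)·ln[ε/(3.7D) + √(3.17ν²L/(gD³h_f))]
√(gD⁵h_f/L) = √(9.81·0.264⁵·7.33/611) = 0.01229
ε/(3.7D) = 1.54×10^-6; √(3.17ν²L/(gD³h_f)) = 5.59×10^-5
Q = -0.965·0.01229·ln(5.740×10^-5) = 0.1158 m³/s
Check: V = 2.11 m/s, Re = 3.82×10^5, f = 0.01382, h_f = 7.29 m ≈ 7.33 m ✓

Q ≈ 116 L/s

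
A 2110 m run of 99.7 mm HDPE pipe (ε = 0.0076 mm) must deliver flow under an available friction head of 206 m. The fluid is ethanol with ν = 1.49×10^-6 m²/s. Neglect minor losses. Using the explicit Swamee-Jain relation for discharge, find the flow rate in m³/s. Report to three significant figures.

Q ≈ 0.0271 m³/s

Swamee-Jain (Type II): Q = -0.965·√(gD⁵h_f/L)·ln[ε/(3.7D) + √(3.17ν²L/(gD³h_f))]
√(gD⁵h_f/L) = √(9.81·0.0997⁵·206/2110) = 0.003072
ε/(3.7D) = 2.06×10^-5; √(3.17ν²L/(gD³h_f)) = 8.61×10^-5
Q = -0.965·0.003072·ln(1.067×10^-4) = 0.02711 m³/s
Check: V = 3.47 m/s, Re = 2.32×10^5, f = 0.01581, h_f = 206 m ≈ 206 m ✓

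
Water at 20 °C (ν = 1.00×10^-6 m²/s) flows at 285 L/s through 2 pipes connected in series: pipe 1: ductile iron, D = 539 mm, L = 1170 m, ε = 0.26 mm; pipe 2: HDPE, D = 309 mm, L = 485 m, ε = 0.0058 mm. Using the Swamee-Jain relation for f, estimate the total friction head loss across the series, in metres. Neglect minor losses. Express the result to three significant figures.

Pipe 1: V = 1.249 m/s, Re = 6.73×10^5, ε/D = 4.82×10^-4, f = 0.01742, h_1 = f(L/D)V²/2g = 3.008 m
Pipe 2: V = 3.800 m/s, Re = 1.17×10^6, ε/D = 1.88×10^-5, f = 0.01179, h_2 = f(L/D)V²/2g = 13.62 m
Series → Q common, losses add: H = Σh = 16.63 m

H ≈ 16.6 m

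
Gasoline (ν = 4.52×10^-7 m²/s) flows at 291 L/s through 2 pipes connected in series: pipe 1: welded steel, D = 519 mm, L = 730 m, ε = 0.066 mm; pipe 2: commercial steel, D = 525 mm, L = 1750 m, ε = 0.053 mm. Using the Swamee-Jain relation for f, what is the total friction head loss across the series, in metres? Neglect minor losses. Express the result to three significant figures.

H ≈ 5.85 m

Pipe 1: V = 1.376 m/s, Re = 1.58×10^6, ε/D = 1.27×10^-4, f = 0.01349, h_1 = f(L/D)V²/2g = 1.830 m
Pipe 2: V = 1.344 m/s, Re = 1.56×10^6, ε/D = 1.01×10^-4, f = 0.01309, h_2 = f(L/D)V²/2g = 4.018 m
Series → Q common, losses add: H = Σh = 5.847 m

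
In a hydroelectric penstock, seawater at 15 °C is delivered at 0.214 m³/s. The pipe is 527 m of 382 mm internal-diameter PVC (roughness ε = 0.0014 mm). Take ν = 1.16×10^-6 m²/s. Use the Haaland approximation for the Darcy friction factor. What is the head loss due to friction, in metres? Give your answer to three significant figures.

V = 4Q/(πD²) = 4·0.214/(π·0.382²) = 1.867 m/s
Re = VD/ν = 1.867·0.382/1.16×10^-6 = 6.15×10^5 → turbulent
ε/D = 0.0014/382 = 3.66×10^-6
Haaland: f = 0.01264
h_f = f(L/D)V²/(2g) = 0.01264·(527/0.382)·1.867²/(2·9.81) = 3.099 m

h_f ≈ 3.10 m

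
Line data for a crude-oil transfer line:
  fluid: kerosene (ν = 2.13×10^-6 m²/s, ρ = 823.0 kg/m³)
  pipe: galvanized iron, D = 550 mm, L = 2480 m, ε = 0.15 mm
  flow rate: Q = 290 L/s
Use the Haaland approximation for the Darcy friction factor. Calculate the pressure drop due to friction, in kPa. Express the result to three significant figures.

V = 4Q/(πD²) = 4·0.290/(π·0.550²) = 1.221 m/s
Re = VD/ν = 1.221·0.550/2.13×10^-6 = 3.15×10^5 → turbulent
ε/D = 0.15/550 = 2.73×10^-4
Haaland: f = 0.01653
h_f = f(L/D)V²/(2g) = 0.01653·(2480/0.550)·1.221²/(2·9.81) = 5.661 m
Δp = ρg·h_f = 823.0·9.81·5.661 = 45.70 kPa

Δp ≈ 45.7 kPa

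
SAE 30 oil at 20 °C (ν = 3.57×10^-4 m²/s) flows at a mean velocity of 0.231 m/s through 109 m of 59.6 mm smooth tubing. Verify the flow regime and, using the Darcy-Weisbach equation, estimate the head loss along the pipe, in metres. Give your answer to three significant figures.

h_f ≈ 8.25 m

Re = VD/ν = 0.231·0.05960/3.57×10^-4 = 38.6 → laminar (Re < 2300)
f = 64/Re = 1.660
h_f = f(L/D)V²/(2g) = 1.660·(109/0.05960)·0.231²/(2·9.81) = 8.255 m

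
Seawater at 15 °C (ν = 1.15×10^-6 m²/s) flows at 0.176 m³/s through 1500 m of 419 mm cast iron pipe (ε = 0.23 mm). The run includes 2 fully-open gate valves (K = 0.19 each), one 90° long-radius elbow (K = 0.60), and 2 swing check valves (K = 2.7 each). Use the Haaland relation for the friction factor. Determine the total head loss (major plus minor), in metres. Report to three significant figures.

V = 4Q/(πD²) = 1.276 m/s; V²/2g = 0.08304 m
Re = 4.65×10^5, ε/D = 5.49×10^-4 → f = 0.01794 (Haaland)
Major: h_f = f(L/D)·V²/2g = 0.01794·3580·0.08304 = 5.332 m
Minor: ΣK = 6.38; h_m = ΣK·V²/2g = 0.5298 m
Total H_L = 5.332 + 0.5298 = 5.862 m

H_L ≈ 5.86 m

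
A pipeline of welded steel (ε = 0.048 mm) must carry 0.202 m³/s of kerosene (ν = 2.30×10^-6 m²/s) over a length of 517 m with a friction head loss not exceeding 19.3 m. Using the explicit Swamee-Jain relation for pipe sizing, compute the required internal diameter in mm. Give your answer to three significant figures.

Swamee-Jain (Type III): D = 0.66·[ε^1.25·(LQ²/(gh_f))^4.75 + ν·Q^9.4·(L/(gh_f))^5.2]^0.04
LQ²/(gh_f) = 0.1114; L/(gh_f) = 2.731
Term 1 = ε^1.25·(…)^4.75 = 1.19×10^-10; Term 2 = ν·Q^9.4·(…)^5.2 = 1.26×10^-10
D = 0.66·(1.19×10^-10 + 1.26×10^-10)^0.04 = 0.2723 m = 272 mm
Check: V = 3.47 m/s, Re = 4.11×10^5, f = 0.01558, h_f = 18.1 m ≈ 19.3 m ✓

D ≈ 272 mm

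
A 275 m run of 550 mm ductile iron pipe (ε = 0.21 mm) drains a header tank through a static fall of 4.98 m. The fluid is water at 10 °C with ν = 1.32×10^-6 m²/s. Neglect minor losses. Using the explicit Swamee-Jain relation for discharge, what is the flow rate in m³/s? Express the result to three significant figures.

Q ≈ 0.826 m³/s

Swamee-Jain (Type II): Q = -0.965·√(gD⁵h_f/L)·ln[ε/(3.7D) + √(3.17ν²L/(gD³h_f))]
√(gD⁵h_f/L) = √(9.81·0.550⁵·4.98/275) = 0.09456
ε/(3.7D) = 1.03×10^-4; √(3.17ν²L/(gD³h_f)) = 1.37×10^-5
Q = -0.965·0.09456·ln(1.169×10^-4) = 0.8262 m³/s
Check: V = 3.48 m/s, Re = 1.45×10^6, f = 0.01625, h_f = 5.01 m ≈ 4.98 m ✓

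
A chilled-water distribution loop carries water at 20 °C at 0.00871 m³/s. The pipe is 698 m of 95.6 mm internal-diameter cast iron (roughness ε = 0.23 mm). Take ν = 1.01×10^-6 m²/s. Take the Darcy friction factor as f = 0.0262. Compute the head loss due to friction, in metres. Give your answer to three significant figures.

V = 4Q/(πD²) = 4·0.00871/(π·0.0956²) = 1.213 m/s
h_f = f(L/D)V²/(2g) = 0.02620·(698/0.0956)·1.213²/(2·9.81) = 14.36 m

h_f ≈ 14.4 m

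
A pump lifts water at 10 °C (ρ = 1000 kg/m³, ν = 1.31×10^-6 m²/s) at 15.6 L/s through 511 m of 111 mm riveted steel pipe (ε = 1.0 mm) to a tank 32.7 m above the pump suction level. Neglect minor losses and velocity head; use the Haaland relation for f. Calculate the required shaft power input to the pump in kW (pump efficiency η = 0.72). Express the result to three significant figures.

P_shaft ≈ 11.8 kW

V = 4Q/(πD²) = 1.612 m/s; Re = 1.37×10^5; ε/D = 0.00901; f = 0.03711
h_f = f(L/D)V²/2g = 22.63 m
Total head H = z + h_f = 32.7 + 22.63 = 55.33 m
P_hyd = ρgQH = 1000·9.81·0.0156·55.33 = 8.467 kW
P_shaft = P_hyd/η = 8.467/0.72 = 11.76 kW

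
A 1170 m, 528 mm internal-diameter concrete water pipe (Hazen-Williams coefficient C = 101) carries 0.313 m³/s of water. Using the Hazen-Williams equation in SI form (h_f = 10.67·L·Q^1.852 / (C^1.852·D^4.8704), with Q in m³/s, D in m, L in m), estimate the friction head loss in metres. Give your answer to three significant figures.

h_f = 10.67·1170·0.313^1.852 / (101^1.852·0.528^4.8704) = 6.324 m

h_f ≈ 6.32 m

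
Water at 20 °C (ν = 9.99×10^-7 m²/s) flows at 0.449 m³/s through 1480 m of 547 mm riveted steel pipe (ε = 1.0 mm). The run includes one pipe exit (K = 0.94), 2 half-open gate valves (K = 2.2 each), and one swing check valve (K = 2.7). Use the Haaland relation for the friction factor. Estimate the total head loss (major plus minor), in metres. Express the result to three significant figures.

V = 4Q/(πD²) = 1.911 m/s; V²/2g = 0.1861 m
Re = 1.05×10^6, ε/D = 0.00183 → f = 0.02308 (Haaland)
Major: h_f = f(L/D)·V²/2g = 0.02308·2706·0.1861 = 11.62 m
Minor: ΣK = 8.04; h_m = ΣK·V²/2g = 1.496 m
Total H_L = 11.62 + 1.496 = 13.12 m

H_L ≈ 13.1 m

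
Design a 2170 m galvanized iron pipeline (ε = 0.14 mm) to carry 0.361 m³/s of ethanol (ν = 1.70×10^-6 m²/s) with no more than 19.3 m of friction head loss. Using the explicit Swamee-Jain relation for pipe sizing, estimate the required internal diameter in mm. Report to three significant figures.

D ≈ 463 mm

Swamee-Jain (Type III): D = 0.66·[ε^1.25·(LQ²/(gh_f))^4.75 + ν·Q^9.4·(L/(gh_f))^5.2]^0.04
LQ²/(gh_f) = 1.494; L/(gh_f) = 11.46
Term 1 = ε^1.25·(…)^4.75 = 1.02×10^-4; Term 2 = ν·Q^9.4·(…)^5.2 = 3.79×10^-5
D = 0.66·(1.02×10^-4 + 3.79×10^-5)^0.04 = 0.4628 m = 463 mm
Check: V = 2.15 m/s, Re = 5.84×10^5, f = 0.01623, h_f = 17.9 m ≈ 19.3 m ✓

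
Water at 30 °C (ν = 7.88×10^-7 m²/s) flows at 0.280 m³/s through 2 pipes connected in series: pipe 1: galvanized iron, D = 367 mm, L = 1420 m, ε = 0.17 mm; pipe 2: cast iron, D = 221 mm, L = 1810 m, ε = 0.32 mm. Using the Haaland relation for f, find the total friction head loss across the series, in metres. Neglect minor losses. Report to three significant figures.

H ≈ 505 m

Pipe 1: V = 2.647 m/s, Re = 1.23×10^6, ε/D = 4.63×10^-4, f = 0.01683, h_1 = f(L/D)V²/2g = 23.25 m
Pipe 2: V = 7.299 m/s, Re = 2.05×10^6, ε/D = 0.00145, f = 0.02168, h_2 = f(L/D)V²/2g = 482.1 m
Series → Q common, losses add: H = Σh = 505.3 m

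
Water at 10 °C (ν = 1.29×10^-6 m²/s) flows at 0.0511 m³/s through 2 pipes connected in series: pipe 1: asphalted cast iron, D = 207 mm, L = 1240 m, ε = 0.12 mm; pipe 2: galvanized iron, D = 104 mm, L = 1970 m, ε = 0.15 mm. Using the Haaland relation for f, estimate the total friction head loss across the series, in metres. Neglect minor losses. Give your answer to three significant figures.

Pipe 1: V = 1.518 m/s, Re = 2.44×10^5, ε/D = 5.80×10^-4, f = 0.01877, h_1 = f(L/D)V²/2g = 13.21 m
Pipe 2: V = 6.015 m/s, Re = 4.85×10^5, ε/D = 0.00144, f = 0.02197, h_2 = f(L/D)V²/2g = 767.5 m
Series → Q common, losses add: H = Σh = 780.7 m

H ≈ 781 m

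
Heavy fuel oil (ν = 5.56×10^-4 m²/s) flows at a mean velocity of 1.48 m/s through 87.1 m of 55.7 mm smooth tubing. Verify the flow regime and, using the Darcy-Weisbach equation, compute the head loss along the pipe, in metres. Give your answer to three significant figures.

Re = VD/ν = 1.48·0.05570/5.56×10^-4 = 148 → laminar (Re < 2300)
f = 64/Re = 0.4317
h_f = f(L/D)V²/(2g) = 0.4317·(87.1/0.05570)·1.48²/(2·9.81) = 75.36 m

h_f ≈ 75.4 m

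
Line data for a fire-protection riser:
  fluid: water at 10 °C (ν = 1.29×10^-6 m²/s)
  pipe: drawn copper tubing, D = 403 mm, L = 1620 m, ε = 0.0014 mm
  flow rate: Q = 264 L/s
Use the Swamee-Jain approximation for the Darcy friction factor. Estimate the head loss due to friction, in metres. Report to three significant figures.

V = 4Q/(πD²) = 4·0.264/(π·0.403²) = 2.070 m/s
Re = VD/ν = 2.070·0.403/1.29×10^-6 = 6.47×10^5 → turbulent
ε/D = 0.0014/403 = 3.47×10^-6
Swamee-Jain: f = 0.01258
h_f = f(L/D)V²/(2g) = 0.01258·(1620/0.403)·2.070²/(2·9.81) = 11.04 m

h_f ≈ 11.0 m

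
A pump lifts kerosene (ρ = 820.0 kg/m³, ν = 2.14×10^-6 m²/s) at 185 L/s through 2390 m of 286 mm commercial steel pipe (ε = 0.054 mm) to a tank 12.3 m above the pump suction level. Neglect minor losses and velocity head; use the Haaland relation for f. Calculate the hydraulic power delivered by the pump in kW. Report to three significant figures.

V = 4Q/(πD²) = 2.880 m/s; Re = 3.85×10^5; ε/D = 1.89×10^-4; f = 0.01556
h_f = f(L/D)V²/2g = 54.95 m
Total head H = z + h_f = 12.3 + 54.95 = 67.25 m
P_hyd = ρgQH = 820.0·9.81·0.185·67.25 = 100.1 kW

P_hyd ≈ 100 kW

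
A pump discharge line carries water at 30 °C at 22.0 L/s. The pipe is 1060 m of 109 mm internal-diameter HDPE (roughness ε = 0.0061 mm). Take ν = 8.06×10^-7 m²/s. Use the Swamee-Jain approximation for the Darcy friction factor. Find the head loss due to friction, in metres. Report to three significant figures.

V = 4Q/(πD²) = 4·0.0220/(π·0.109²) = 2.358 m/s
Re = VD/ν = 2.358·0.109/8.06×10^-7 = 3.19×10^5 → turbulent
ε/D = 0.0061/109 = 5.60×10^-5
Swamee-Jain: f = 0.01486
h_f = f(L/D)V²/(2g) = 0.01486·(1060/0.109)·2.358²/(2·9.81) = 40.93 m

h_f ≈ 40.9 m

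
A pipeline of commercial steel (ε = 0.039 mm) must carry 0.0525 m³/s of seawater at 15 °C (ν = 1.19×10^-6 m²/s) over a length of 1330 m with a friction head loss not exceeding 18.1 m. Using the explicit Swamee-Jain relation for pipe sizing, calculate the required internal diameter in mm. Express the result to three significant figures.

Swamee-Jain (Type III): D = 0.66·[ε^1.25·(LQ²/(gh_f))^4.75 + ν·Q^9.4·(L/(gh_f))^5.2]^0.04
LQ²/(gh_f) = 0.02065; L/(gh_f) = 7.490
Term 1 = ε^1.25·(…)^4.75 = 3.05×10^-14; Term 2 = ν·Q^9.4·(…)^5.2 = 3.91×10^-14
D = 0.66·(3.05×10^-14 + 3.91×10^-14)^0.04 = 0.1965 m = 196 mm
Check: V = 1.73 m/s, Re = 2.86×10^5, f = 0.01639, h_f = 17.0 m ≈ 18.1 m ✓

D ≈ 196 mm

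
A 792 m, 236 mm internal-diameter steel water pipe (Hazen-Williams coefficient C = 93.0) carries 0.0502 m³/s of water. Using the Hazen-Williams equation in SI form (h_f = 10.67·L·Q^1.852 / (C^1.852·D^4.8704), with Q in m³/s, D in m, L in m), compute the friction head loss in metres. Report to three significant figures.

h_f = 10.67·792·0.0502^1.852 / (93.0^1.852·0.236^4.8704) = 8.494 m

h_f ≈ 8.49 m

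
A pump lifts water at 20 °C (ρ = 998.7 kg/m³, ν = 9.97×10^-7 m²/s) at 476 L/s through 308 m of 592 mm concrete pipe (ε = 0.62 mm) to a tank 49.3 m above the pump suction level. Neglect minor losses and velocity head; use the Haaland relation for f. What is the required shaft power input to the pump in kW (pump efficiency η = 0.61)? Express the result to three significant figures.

V = 4Q/(πD²) = 1.729 m/s; Re = 1.03×10^6; ε/D = 0.00105; f = 0.02015
h_f = f(L/D)V²/2g = 1.598 m
Total head H = z + h_f = 49.3 + 1.598 = 50.90 m
P_hyd = ρgQH = 998.7·9.81·0.476·50.90 = 237.4 kW
P_shaft = P_hyd/η = 237.4/0.61 = 389.1 kW

P_shaft ≈ 389 kW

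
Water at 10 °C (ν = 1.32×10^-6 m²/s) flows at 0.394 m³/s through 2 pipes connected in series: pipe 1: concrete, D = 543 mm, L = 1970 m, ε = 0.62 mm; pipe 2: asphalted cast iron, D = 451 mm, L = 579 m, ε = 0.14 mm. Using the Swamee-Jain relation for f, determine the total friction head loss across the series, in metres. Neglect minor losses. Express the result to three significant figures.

Pipe 1: V = 1.701 m/s, Re = 7.00×10^5, ε/D = 0.00114, f = 0.02078, h_1 = f(L/D)V²/2g = 11.12 m
Pipe 2: V = 2.466 m/s, Re = 8.43×10^5, ε/D = 3.10×10^-4, f = 0.01597, h_2 = f(L/D)V²/2g = 6.357 m
Series → Q common, losses add: H = Σh = 17.48 m

H ≈ 17.5 m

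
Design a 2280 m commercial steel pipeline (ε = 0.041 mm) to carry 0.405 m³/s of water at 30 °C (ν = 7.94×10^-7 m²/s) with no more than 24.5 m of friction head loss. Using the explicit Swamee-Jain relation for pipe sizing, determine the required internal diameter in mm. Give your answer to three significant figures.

Swamee-Jain (Type III): D = 0.66·[ε^1.25·(LQ²/(gh_f))^4.75 + ν·Q^9.4·(L/(gh_f))^5.2]^0.04
LQ²/(gh_f) = 1.556; L/(gh_f) = 9.486
Term 1 = ε^1.25·(…)^4.75 = 2.68×10^-5; Term 2 = ν·Q^9.4·(…)^5.2 = 1.95×10^-5
D = 0.66·(2.68×10^-5 + 1.95×10^-5)^0.04 = 0.4428 m = 443 mm
Check: V = 2.63 m/s, Re = 1.47×10^6, f = 0.01300, h_f = 23.6 m ≈ 24.5 m ✓

D ≈ 443 mm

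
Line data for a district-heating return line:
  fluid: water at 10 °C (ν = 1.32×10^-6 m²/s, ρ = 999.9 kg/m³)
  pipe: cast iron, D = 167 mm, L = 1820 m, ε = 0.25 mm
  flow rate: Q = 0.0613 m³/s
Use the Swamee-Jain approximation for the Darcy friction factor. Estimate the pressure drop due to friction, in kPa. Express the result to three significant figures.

Δp ≈ 959 kPa

V = 4Q/(πD²) = 4·0.0613/(π·0.167²) = 2.799 m/s
Re = VD/ν = 2.799·0.167/1.32×10^-6 = 3.54×10^5 → turbulent
ε/D = 0.25/167 = 0.00150
Swamee-Jain: f = 0.02248
h_f = f(L/D)V²/(2g) = 0.02248·(1820/0.167)·2.799²/(2·9.81) = 97.81 m
Δp = ρg·h_f = 999.9·9.81·97.81 = 959.4 kPa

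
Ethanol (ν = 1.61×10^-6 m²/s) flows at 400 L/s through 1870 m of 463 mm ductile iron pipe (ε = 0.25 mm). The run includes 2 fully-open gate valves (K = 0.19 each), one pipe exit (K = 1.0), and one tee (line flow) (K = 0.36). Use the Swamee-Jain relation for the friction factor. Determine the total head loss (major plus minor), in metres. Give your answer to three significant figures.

V = 4Q/(πD²) = 2.376 m/s; V²/2g = 0.2877 m
Re = 6.83×10^5, ε/D = 5.40×10^-4 → f = 0.01778 (Swamee-Jain)
Major: h_f = f(L/D)·V²/2g = 0.01778·4039·0.2877 = 20.66 m
Minor: ΣK = 1.74; h_m = ΣK·V²/2g = 0.5006 m
Total H_L = 20.66 + 0.5006 = 21.17 m

H_L ≈ 21.2 m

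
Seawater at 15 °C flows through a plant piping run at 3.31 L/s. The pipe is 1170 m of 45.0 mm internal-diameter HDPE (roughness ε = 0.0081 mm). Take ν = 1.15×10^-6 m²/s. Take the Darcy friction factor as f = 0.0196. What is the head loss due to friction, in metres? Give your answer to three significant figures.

V = 4Q/(πD²) = 4·0.00331/(π·0.0450²) = 2.081 m/s
h_f = f(L/D)V²/(2g) = 0.01960·(1170/0.0450)·2.081²/(2·9.81) = 112.5 m

h_f ≈ 113 m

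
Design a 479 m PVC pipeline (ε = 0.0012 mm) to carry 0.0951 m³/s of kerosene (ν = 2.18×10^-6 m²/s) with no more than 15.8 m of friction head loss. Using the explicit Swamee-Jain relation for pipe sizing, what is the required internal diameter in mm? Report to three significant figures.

D ≈ 205 mm

Swamee-Jain (Type III): D = 0.66·[ε^1.25·(LQ²/(gh_f))^4.75 + ν·Q^9.4·(L/(gh_f))^5.2]^0.04
LQ²/(gh_f) = 0.02795; L/(gh_f) = 3.090
Term 1 = ε^1.25·(…)^4.75 = 1.66×10^-15; Term 2 = ν·Q^9.4·(…)^5.2 = 1.91×10^-13
D = 0.66·(1.66×10^-15 + 1.91×10^-13)^0.04 = 0.2046 m = 205 mm
Check: V = 2.89 m/s, Re = 2.71×10^5, f = 0.01471, h_f = 14.7 m ≈ 15.8 m ✓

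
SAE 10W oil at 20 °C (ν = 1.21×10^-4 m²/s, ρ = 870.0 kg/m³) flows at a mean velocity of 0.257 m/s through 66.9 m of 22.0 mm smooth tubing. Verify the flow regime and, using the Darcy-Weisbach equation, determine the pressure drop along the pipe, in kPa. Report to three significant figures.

Δp ≈ 120 kPa

Re = VD/ν = 0.257·0.02200/1.21×10^-4 = 46.7 → laminar (Re < 2300)
f = 64/Re = 1.370
h_f = f(L/D)V²/(2g) = 1.370·(66.9/0.02200)·0.257²/(2·9.81) = 14.02 m
Δp = ρg·h_f = 870.0·9.81·14.02 = 119.7 kPa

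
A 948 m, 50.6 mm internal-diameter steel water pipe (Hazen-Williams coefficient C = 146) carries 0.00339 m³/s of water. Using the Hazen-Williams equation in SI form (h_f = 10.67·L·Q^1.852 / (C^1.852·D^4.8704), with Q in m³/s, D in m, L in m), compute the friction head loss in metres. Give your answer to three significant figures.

h_f = 10.67·948·0.00339^1.852 / (146^1.852·0.0506^4.8704) = 54.18 m

h_f ≈ 54.2 m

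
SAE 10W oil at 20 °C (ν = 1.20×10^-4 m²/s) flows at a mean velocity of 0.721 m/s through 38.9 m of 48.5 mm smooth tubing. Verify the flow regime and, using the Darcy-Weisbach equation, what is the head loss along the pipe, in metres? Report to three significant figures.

Re = VD/ν = 0.721·0.04850/1.20×10^-4 = 291 → laminar (Re < 2300)
f = 64/Re = 0.2196
h_f = f(L/D)V²/(2g) = 0.2196·(38.9/0.04850)·0.721²/(2·9.81) = 4.667 m

h_f ≈ 4.67 m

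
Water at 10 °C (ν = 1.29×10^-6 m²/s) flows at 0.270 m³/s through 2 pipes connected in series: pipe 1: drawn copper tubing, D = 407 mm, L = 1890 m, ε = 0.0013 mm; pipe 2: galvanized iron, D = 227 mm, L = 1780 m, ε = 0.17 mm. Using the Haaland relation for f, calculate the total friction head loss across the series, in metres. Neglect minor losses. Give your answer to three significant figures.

H ≈ 344 m

Pipe 1: V = 2.075 m/s, Re = 6.55×10^5, ε/D = 3.19×10^-6, f = 0.01250, h_1 = f(L/D)V²/2g = 12.74 m
Pipe 2: V = 6.671 m/s, Re = 1.17×10^6, ε/D = 7.49×10^-4, f = 0.01864, h_2 = f(L/D)V²/2g = 331.6 m
Series → Q common, losses add: H = Σh = 344.3 m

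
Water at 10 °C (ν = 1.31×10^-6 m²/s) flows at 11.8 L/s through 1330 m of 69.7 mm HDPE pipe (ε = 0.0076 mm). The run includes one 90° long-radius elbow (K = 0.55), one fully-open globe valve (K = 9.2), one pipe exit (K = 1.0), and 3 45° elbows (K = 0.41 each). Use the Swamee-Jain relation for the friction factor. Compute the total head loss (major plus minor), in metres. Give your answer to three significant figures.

V = 4Q/(πD²) = 3.093 m/s; V²/2g = 0.4875 m
Re = 1.65×10^5, ε/D = 1.09×10^-4 → f = 0.01698 (Swamee-Jain)
Major: h_f = f(L/D)·V²/2g = 0.01698·19082·0.4875 = 157.9 m
Minor: ΣK = 12.0; h_m = ΣK·V²/2g = 5.840 m
Total H_L = 157.9 + 5.840 = 163.8 m

H_L ≈ 164 m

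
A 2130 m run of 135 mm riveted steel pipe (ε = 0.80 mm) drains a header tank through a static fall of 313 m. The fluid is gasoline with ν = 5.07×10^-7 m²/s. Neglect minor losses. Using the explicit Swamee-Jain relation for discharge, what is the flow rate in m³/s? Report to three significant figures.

Swamee-Jain (Type II): Q = -0.965·√(gD⁵h_f/L)·ln[ε/(3.7D) + √(3.17ν²L/(gD³h_f))]
√(gD⁵h_f/L) = √(9.81·0.135⁵·313/2130) = 0.008040
ε/(3.7D) = 0.00160; √(3.17ν²L/(gD³h_f)) = 1.52×10^-5
Q = -0.965·0.008040·ln(0.001617) = 0.04987 m³/s
Check: V = 3.48 m/s, Re = 9.28×10^5, f = 0.03214, h_f = 314 m ≈ 313 m ✓

Q ≈ 0.0499 m³/s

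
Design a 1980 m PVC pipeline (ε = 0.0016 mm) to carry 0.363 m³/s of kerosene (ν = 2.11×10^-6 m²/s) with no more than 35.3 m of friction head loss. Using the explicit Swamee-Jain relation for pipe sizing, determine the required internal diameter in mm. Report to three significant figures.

D ≈ 384 mm

Swamee-Jain (Type III): D = 0.66·[ε^1.25·(LQ²/(gh_f))^4.75 + ν·Q^9.4·(L/(gh_f))^5.2]^0.04
LQ²/(gh_f) = 0.7534; L/(gh_f) = 5.718
Term 1 = ε^1.25·(…)^4.75 = 1.48×10^-8; Term 2 = ν·Q^9.4·(…)^5.2 = 1.33×10^-6
D = 0.66·(1.48×10^-8 + 1.33×10^-6)^0.04 = 0.3844 m = 384 mm
Check: V = 3.13 m/s, Re = 5.70×10^5, f = 0.01286, h_f = 33.1 m ≈ 35.3 m ✓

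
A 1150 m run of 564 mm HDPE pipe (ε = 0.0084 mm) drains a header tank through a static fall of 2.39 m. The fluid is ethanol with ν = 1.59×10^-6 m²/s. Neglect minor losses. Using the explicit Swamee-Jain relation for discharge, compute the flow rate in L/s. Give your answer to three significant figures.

Swamee-Jain (Type II): Q = -0.965·√(gD⁵h_f/L)·ln[ε/(3.7D) + √(3.17ν²L/(gD³h_f))]
√(gD⁵h_f/L) = √(9.81·0.564⁵·2.39/1150) = 0.03411
ε/(3.7D) = 4.03×10^-6; √(3.17ν²L/(gD³h_f)) = 4.68×10^-5
Q = -0.965·0.03411·ln(5.083×10^-5) = 0.3254 m³/s
Check: V = 1.30 m/s, Re = 4.62×10^5, f = 0.01350, h_f = 2.38 m ≈ 2.39 m ✓

Q ≈ 325 L/s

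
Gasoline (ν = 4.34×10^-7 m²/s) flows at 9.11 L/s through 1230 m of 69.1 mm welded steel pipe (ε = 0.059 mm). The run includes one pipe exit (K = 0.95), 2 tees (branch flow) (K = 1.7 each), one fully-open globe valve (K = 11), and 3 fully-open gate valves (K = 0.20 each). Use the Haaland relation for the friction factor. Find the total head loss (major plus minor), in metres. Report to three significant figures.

H_L ≈ 110 m

V = 4Q/(πD²) = 2.429 m/s; V²/2g = 0.3008 m
Re = 3.87×10^5, ε/D = 8.54×10^-4 → f = 0.01968 (Haaland)
Major: h_f = f(L/D)·V²/2g = 0.01968·17800·0.3008 = 105.4 m
Minor: ΣK = 15.9; h_m = ΣK·V²/2g = 4.797 m
Total H_L = 105.4 + 4.797 = 110.2 m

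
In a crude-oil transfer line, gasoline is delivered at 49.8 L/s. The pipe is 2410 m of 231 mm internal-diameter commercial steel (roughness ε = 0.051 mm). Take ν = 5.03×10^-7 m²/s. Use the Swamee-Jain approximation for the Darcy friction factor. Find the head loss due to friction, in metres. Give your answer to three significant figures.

V = 4Q/(πD²) = 4·0.0498/(π·0.231²) = 1.188 m/s
Re = VD/ν = 1.188·0.231/5.03×10^-7 = 5.46×10^5 → turbulent
ε/D = 0.051/231 = 2.21×10^-4
Swamee-Jain: f = 0.01559
h_f = f(L/D)V²/(2g) = 0.01559·(2410/0.231)·1.188²/(2·9.81) = 11.71 m

h_f ≈ 11.7 m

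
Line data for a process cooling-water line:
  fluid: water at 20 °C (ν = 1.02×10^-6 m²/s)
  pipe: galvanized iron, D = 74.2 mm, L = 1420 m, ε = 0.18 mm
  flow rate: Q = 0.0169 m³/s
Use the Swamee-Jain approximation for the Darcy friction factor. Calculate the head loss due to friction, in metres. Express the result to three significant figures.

V = 4Q/(πD²) = 4·0.0169/(π·0.0742²) = 3.908 m/s
Re = VD/ν = 3.908·0.0742/1.02×10^-6 = 2.84×10^5 → turbulent
ε/D = 0.18/74.2 = 0.00243
Swamee-Jain: f = 0.02538
h_f = f(L/D)V²/(2g) = 0.02538·(1420/0.0742)·3.908²/(2·9.81) = 378.1 m

h_f ≈ 378 m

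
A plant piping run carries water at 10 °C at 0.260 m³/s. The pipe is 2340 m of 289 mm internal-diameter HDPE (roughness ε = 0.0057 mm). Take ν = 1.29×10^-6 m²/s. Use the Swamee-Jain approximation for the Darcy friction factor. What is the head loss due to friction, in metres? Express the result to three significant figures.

h_f ≈ 79.6 m

V = 4Q/(πD²) = 4·0.260/(π·0.289²) = 3.964 m/s
Re = VD/ν = 3.964·0.289/1.29×10^-6 = 8.88×10^5 → turbulent
ε/D = 0.0057/289 = 1.97×10^-5
Swamee-Jain: f = 0.01228
h_f = f(L/D)V²/(2g) = 0.01228·(2340/0.289)·3.964²/(2·9.81) = 79.62 m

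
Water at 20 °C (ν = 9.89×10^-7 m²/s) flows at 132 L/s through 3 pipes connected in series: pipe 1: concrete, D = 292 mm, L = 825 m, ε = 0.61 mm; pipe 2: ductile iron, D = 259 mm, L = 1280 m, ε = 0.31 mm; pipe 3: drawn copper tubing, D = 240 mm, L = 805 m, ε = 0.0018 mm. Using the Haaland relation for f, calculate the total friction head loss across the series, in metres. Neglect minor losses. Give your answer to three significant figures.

H ≈ 64.5 m

Pipe 1: V = 1.971 m/s, Re = 5.82×10^5, ε/D = 0.00209, f = 0.02401, h_1 = f(L/D)V²/2g = 13.43 m
Pipe 2: V = 2.505 m/s, Re = 6.56×10^5, ε/D = 0.00120, f = 0.02092, h_2 = f(L/D)V²/2g = 33.08 m
Pipe 3: V = 2.918 m/s, Re = 7.08×10^5, ε/D = 7.50×10^-6, f = 0.01239, h_3 = f(L/D)V²/2g = 18.04 m
Series → Q common, losses add: H = Σh = 64.55 m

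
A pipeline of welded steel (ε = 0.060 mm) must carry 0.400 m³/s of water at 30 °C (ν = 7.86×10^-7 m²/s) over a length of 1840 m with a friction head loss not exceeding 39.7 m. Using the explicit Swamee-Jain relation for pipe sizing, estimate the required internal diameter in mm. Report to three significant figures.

Swamee-Jain (Type III): D = 0.66·[ε^1.25·(LQ²/(gh_f))^4.75 + ν·Q^9.4·(L/(gh_f))^5.2]^0.04
LQ²/(gh_f) = 0.7559; L/(gh_f) = 4.725
Term 1 = ε^1.25·(…)^4.75 = 1.40×10^-6; Term 2 = ν·Q^9.4·(…)^5.2 = 4.59×10^-7
D = 0.66·(1.40×10^-6 + 4.59×10^-7)^0.04 = 0.3893 m = 389 mm
Check: V = 3.36 m/s, Re = 1.66×10^6, f = 0.01383, h_f = 37.6 m ≈ 39.7 m ✓

D ≈ 389 mm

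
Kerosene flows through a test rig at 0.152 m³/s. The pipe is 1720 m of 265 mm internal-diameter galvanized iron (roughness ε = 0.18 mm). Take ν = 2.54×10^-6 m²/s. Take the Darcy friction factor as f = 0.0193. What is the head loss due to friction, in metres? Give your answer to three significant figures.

h_f ≈ 48.5 m

V = 4Q/(πD²) = 4·0.152/(π·0.265²) = 2.756 m/s
h_f = f(L/D)V²/(2g) = 0.01930·(1720/0.265)·2.756²/(2·9.81) = 48.49 m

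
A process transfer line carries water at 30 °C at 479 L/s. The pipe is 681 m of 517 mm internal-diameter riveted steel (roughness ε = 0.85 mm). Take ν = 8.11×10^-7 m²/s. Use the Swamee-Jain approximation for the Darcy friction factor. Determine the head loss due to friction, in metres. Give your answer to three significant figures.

h_f ≈ 7.85 m

V = 4Q/(πD²) = 4·0.479/(π·0.517²) = 2.282 m/s
Re = VD/ν = 2.282·0.517/8.11×10^-7 = 1.45×10^6 → turbulent
ε/D = 0.85/517 = 0.00164
Swamee-Jain: f = 0.02246
h_f = f(L/D)V²/(2g) = 0.02246·(681/0.517)·2.282²/(2·9.81) = 7.849 m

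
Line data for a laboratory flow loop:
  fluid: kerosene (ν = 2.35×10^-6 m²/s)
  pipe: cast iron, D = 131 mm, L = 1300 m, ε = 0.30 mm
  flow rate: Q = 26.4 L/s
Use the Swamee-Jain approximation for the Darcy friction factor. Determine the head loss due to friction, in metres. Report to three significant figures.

V = 4Q/(πD²) = 4·0.0264/(π·0.131²) = 1.959 m/s
Re = VD/ν = 1.959·0.131/2.35×10^-6 = 1.09×10^5 → turbulent
ε/D = 0.30/131 = 0.00229
Swamee-Jain: f = 0.02594
h_f = f(L/D)V²/(2g) = 0.02594·(1300/0.131)·1.959²/(2·9.81) = 50.34 m

h_f ≈ 50.3 m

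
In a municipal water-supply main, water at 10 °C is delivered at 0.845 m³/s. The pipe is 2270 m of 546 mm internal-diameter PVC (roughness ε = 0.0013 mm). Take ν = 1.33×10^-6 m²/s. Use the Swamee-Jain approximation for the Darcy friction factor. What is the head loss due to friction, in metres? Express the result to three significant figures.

h_f ≈ 30.2 m

V = 4Q/(πD²) = 4·0.845/(π·0.546²) = 3.609 m/s
Re = VD/ν = 3.609·0.546/1.33×10^-6 = 1.48×10^6 → turbulent
ε/D = 0.0013/546 = 2.38×10^-6
Swamee-Jain: f = 0.01095
h_f = f(L/D)V²/(2g) = 0.01095·(2270/0.546)·3.609²/(2·9.81) = 30.23 m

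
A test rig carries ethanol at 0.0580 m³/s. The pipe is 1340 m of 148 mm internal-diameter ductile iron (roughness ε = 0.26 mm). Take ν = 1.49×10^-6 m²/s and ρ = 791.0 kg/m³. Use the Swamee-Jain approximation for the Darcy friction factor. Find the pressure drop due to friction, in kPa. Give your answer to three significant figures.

Δp ≈ 951 kPa

V = 4Q/(πD²) = 4·0.0580/(π·0.148²) = 3.371 m/s
Re = VD/ν = 3.371·0.148/1.49×10^-6 = 3.35×10^5 → turbulent
ε/D = 0.26/148 = 0.00176
Swamee-Jain: f = 0.02337
h_f = f(L/D)V²/(2g) = 0.02337·(1340/0.148)·3.371²/(2·9.81) = 122.6 m
Δp = ρg·h_f = 791.0·9.81·122.6 = 951.1 kPa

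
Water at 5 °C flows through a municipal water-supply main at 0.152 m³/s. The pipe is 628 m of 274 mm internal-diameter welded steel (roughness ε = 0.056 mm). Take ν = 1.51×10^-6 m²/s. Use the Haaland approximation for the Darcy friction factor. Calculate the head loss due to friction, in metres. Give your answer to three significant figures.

h_f ≈ 12.0 m

V = 4Q/(πD²) = 4·0.152/(π·0.274²) = 2.578 m/s
Re = VD/ν = 2.578·0.274/1.51×10^-6 = 4.68×10^5 → turbulent
ε/D = 0.056/274 = 2.04×10^-4
Haaland: f = 0.01542
h_f = f(L/D)V²/(2g) = 0.01542·(628/0.274)·2.578²/(2·9.81) = 11.97 m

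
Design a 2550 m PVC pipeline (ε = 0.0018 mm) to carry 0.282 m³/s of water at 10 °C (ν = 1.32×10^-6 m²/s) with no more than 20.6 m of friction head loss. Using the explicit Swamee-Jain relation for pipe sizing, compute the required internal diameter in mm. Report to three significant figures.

Swamee-Jain (Type III): D = 0.66·[ε^1.25·(LQ²/(gh_f))^4.75 + ν·Q^9.4·(L/(gh_f))^5.2]^0.04
LQ²/(gh_f) = 1.003; L/(gh_f) = 12.62
Term 1 = ε^1.25·(…)^4.75 = 6.70×10^-8; Term 2 = ν·Q^9.4·(…)^5.2 = 4.77×10^-6
D = 0.66·(6.70×10^-8 + 4.77×10^-6)^0.04 = 0.4045 m = 404 mm
Check: V = 2.19 m/s, Re = 6.72×10^5, f = 0.01251, h_f = 19.4 m ≈ 20.6 m ✓

D ≈ 404 mm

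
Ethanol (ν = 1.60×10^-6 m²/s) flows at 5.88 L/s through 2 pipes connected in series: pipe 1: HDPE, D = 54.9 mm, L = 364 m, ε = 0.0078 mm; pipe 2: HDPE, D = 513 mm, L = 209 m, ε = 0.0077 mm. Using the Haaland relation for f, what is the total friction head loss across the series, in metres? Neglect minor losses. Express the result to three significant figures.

Pipe 1: V = 2.484 m/s, Re = 8.52×10^4, ε/D = 1.42×10^-4, f = 0.01901, h_1 = f(L/D)V²/2g = 39.64 m
Pipe 2: V = 0.02845 m/s, Re = 9120, ε/D = 1.50×10^-5, f = 0.03169, h_2 = f(L/D)V²/2g = 5.326×10^-4 m
Series → Q common, losses add: H = Σh = 39.64 m

H ≈ 39.6 m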